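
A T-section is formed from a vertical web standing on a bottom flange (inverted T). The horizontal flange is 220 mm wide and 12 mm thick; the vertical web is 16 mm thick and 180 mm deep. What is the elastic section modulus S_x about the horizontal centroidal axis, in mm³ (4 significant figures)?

S_x ≈ 1.508 × 10⁵ mm³

Split into non-overlapping primitives; take the origin at the lower-left of the bounding box.
Flange: 220 × 12, A = 2 640 mm², y = 6 mm, Ī = 31 680 mm⁴.
Web: 16 × 180, A = 2 880 mm², y = 102 mm, Ī = 7 776 000 mm⁴.
Centroid: ȳ = ΣA·y / ΣA = 56.087 mm.
Transfer each piece to the horizontal centroidal axis using Ī + A·d² with d = y − 56.087:
  flange: d = -50.087 mm → contributes +6 654 656 mm⁴
  web: d = 45.913 mm → contributes +13 847 062 mm⁴
Total I = 20 501 718 mm⁴.
Extreme fibre distance c = 135.913 mm; S = I/c = 150 844 mm³.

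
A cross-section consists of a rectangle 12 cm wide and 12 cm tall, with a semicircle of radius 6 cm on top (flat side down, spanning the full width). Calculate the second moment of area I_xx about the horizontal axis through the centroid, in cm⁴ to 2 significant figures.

Split into non-overlapping primitives; take the origin at the lower-left of the bounding box.
Rectangular body: 12 × 12, A = 144 cm², y = 6 cm, Ī = 1 728 cm⁴.
Semicircular cap: semicircle r = 6, A = 56.55 cm², y = 14.55 cm, Ī = 142.2 cm⁴.
Centroid: ȳ = ΣA·y / ΣA = 8.41 cm.
Transfer each piece to the horizontal axis through the centroid using Ī + A·d² with d = y − 8.41:
  rectangular body: d = -2.41 cm → contributes +2 564 cm⁴
  semicircular cap: d = 6.137 cm → contributes +2 272 cm⁴
Total I = 4 836 cm⁴.

I_xx ≈ 4800 cm⁴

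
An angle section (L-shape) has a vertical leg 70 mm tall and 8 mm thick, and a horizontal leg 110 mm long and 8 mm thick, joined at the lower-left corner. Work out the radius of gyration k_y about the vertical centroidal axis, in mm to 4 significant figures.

k_y ≈ 35.30 mm

Decompose the section into non-overlapping parts with the origin at the bottom-left of its bounding rectangle.
Vertical leg: 8 × 70, A = 560 mm², x = 4 mm, Ī = 2986.67 mm⁴.
Horizontal leg (remainder): 102 × 8, A = 816 mm², x = 59 mm, Ī = 707 472 mm⁴.
Centroid: x̄ = ΣA·x / ΣA = 36.6163 mm.
Transfer each piece to the vertical centroidal axis using Ī + A·d² with d = x − 36.6163:
  vertical leg: d = -32.6163 mm → contributes +598 727 mm⁴
  horizontal leg (remainder): d = 22.3837 mm → contributes +1 116 313 mm⁴
Total I = 1 715 040 mm⁴.
Radius of gyration: k = √(I/A) = √(1 715 040 / 1 376) = 35.3043 mm.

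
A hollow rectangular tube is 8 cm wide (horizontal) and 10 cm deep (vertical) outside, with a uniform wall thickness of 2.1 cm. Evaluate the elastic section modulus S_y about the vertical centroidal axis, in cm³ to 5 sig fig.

S_y ≈ 100.04 cm³

Break the section into simple shapes (no overlaps), measuring from the bottom-left corner of the bounding box.
Outer rectangle: 8 × 10, A = 80 cm², x = 4 cm, Ī = 426.6667 cm⁴.
Inner void (subtracted): 3.8 × 5.8, A = 22.04 cm², x = 4 cm, Ī = 26.52147 cm⁴.
By symmetry the centroid is at mid-width, x̄ = 4 cm.
All pieces are centred on the vertical centroidal axis, so I = ΣĪ (holes subtracted) = 400.1452 cm⁴.
Extreme fibre distance c = 4 cm; S = I/c = 100.0363 cm³.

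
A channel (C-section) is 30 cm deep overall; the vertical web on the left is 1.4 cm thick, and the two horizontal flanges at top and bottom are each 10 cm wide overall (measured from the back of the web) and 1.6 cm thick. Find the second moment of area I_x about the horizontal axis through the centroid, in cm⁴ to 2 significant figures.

I_x ≈ 8700 cm⁴

Break the section into simple shapes (no overlaps), measuring from the bottom-left corner of the bounding box.
Web: 1.4 × 30, A = 42 cm², y = 15 cm, Ī = 3 150 cm⁴.
Top flange (beyond web): 8.6 × 1.6, A = 13.76 cm², y = 29.2 cm, Ī = 2.935 cm⁴.
Bottom flange (beyond web): 8.6 × 1.6, A = 13.76 cm², y = 0.8 cm, Ī = 2.935 cm⁴.
By symmetry the centroid is at mid-height, ȳ = 15 cm.
Transfer each piece to the horizontal axis through the centroid using Ī + A·d² with d = y − 15:
  web: d = 0 cm → contributes +3 150 cm⁴
  top flange (beyond web): d = 14.2 cm → contributes +2 778 cm⁴
  bottom flange (beyond web): d = -14.2 cm → contributes +2 778 cm⁴
Total I = 8 705 cm⁴.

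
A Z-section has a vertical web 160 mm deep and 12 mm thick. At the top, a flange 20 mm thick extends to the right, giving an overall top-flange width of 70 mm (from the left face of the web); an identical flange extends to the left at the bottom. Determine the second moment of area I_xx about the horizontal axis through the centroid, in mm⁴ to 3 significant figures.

Break the section into simple shapes (no overlaps), measuring from the bottom-left corner of the bounding box.
Web: 12 × 160, A = 1 920 mm², y = 80 mm, Ī = 4 096 000 mm⁴.
Top flange (beyond web): 58 × 20, A = 1 160 mm², y = 150 mm, Ī = 38 667 mm⁴.
Bottom flange (beyond web): 58 × 20, A = 1 160 mm², y = 10 mm, Ī = 38 667 mm⁴.
Centroid: ȳ = ΣA·y / ΣA = 80 mm.
Transfer each piece to the horizontal axis through the centroid using Ī + A·d² with d = y − 80:
  web: d = 0 mm → contributes +4 096 000 mm⁴
  top flange (beyond web): d = 70 mm → contributes +5 722 667 mm⁴
  bottom flange (beyond web): d = -70 mm → contributes +5 722 667 mm⁴
Total I = 15 541 333 mm⁴.

I_xx ≈ 1.55 × 10⁷ mm⁴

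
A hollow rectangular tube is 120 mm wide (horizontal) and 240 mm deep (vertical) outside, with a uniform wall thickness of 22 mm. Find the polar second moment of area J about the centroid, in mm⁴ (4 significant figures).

Treat the section as a set of non-overlapping primitives; coordinates are from the bounding-box lower-left.
Outer rectangle: 120 × 240, A = 28 800 mm², y = 120 mm, Ī = 138 240 000 mm⁴.
Inner void (subtracted): 76 × 196, A = 14 896 mm², y = 120 mm, Ī = 47 687 061 mm⁴.
By symmetry the centroid is at mid-height, ȳ = 120 mm.
All pieces are centred on the centroidal x-axis, so I = ΣĪ (holes subtracted) = 90 552 939 mm⁴.
Repeating about the centroidal y-axis gives I_y = 27 390 059 mm⁴.
Polar second moment: J = I_x + I_y = 117 942 997 mm⁴.

J ≈ 1.179 × 10⁸ mm⁴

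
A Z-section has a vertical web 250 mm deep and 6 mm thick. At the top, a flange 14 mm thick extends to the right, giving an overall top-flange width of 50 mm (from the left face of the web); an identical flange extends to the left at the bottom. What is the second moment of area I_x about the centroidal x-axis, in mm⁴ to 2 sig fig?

Decompose the section into non-overlapping parts with the origin at the bottom-left of its bounding rectangle.
Web: 6 × 250, A = 1 500 mm², y = 125 mm, Ī = 7 812 500 mm⁴.
Top flange (beyond web): 44 × 14, A = 616 mm², y = 243 mm, Ī = 10 061 mm⁴.
Bottom flange (beyond web): 44 × 14, A = 616 mm², y = 7 mm, Ī = 10 061 mm⁴.
Centroid: ȳ = ΣA·y / ΣA = 125 mm.
Transfer each piece to the centroidal x-axis using Ī + A·d² with d = y − 125:
  web: d = 0 mm → contributes +7 812 500 mm⁴
  top flange (beyond web): d = 118 mm → contributes +8 587 245 mm⁴
  bottom flange (beyond web): d = -118 mm → contributes +8 587 245 mm⁴
Total I = 24 986 991 mm⁴.

I_x ≈ 2.5 × 10⁷ mm⁴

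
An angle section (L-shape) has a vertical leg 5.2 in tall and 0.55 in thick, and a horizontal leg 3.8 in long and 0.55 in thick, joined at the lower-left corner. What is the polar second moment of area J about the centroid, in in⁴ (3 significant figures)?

J ≈ 18.1 in⁴

Treat the section as a set of non-overlapping primitives; coordinates are from the bounding-box lower-left.
Vertical leg: 0.55 × 5.2, A = 2.86 in², y = 2.6 in, Ī = 6.4445 in⁴.
Horizontal leg (remainder): 3.25 × 0.55, A = 1.7875 in², y = 0.275 in, Ī = 0.04506 in⁴.
Centroid: ȳ = ΣA·y / ΣA = 1.7058 in.
Transfer each piece to the centroidal x-axis using Ī + A·d² with d = y − 1.7058:
  vertical leg: d = 0.89423 in → contributes +8.7315 in⁴
  horizontal leg (remainder): d = -1.4308 in → contributes +3.7043 in⁴
Total I = 12.436 in⁴.
For the y-axis: x̄ = 1.0058 in.
Repeating about the centroidal y-axis gives I_y = 5.6165 in⁴.
Polar second moment: J = I_x + I_y = 18.052 in⁴.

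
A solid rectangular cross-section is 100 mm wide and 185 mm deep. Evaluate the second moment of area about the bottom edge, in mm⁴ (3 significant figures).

The section: 100 × 185, A = 18 500 mm², y = 92.5 mm, Ī = 52 763 542 mm⁴.
Transfer it to a horizontal axis along the bottom face using Ī + A·d² with d = y − 0:
  the section: d = 92.5 mm → contributes +211 054 167 mm⁴
Total I = 211 054 167 mm⁴.

I_base ≈ 2.11 × 10⁸ mm⁴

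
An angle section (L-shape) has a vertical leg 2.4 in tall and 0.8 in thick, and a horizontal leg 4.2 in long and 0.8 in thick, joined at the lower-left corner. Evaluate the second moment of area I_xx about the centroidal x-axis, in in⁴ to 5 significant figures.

I_xx ≈ 1.7870 in⁴

Split into non-overlapping primitives; take the origin at the lower-left of the bounding box.
Vertical leg: 0.8 × 2.4, A = 1.92 in², y = 1.2 in, Ī = 0.9216 in⁴.
Horizontal leg (remainder): 3.4 × 0.8, A = 2.72 in², y = 0.4 in, Ī = 0.1450667 in⁴.
Centroid: ȳ = ΣA·y / ΣA = 0.7310345 in.
Transfer each piece to the centroidal x-axis using Ī + A·d² with d = y − 0.7310345:
  vertical leg: d = 0.4689655 in → contributes +1.343863 in⁴
  horizontal leg (remainder): d = -0.3310345 in → contributes +0.4431347 in⁴
Total I = 1.786998 in⁴.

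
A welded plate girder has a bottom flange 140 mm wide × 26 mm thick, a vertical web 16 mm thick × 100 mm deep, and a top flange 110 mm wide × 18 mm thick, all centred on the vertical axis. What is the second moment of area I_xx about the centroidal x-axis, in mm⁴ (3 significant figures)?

I_xx ≈ 2.12 × 10⁷ mm⁴

Treat the section as a set of non-overlapping primitives; coordinates are from the bounding-box lower-left.
Bottom plate: 140 × 26, A = 3 640 mm², y = 13 mm, Ī = 205 053 mm⁴.
Web plate: 16 × 100, A = 1 600 mm², y = 76 mm, Ī = 1 333 333 mm⁴.
Top plate: 110 × 18, A = 1 980 mm², y = 135 mm, Ī = 53 460 mm⁴.
Centroid: ȳ = ΣA·y / ΣA = 60.418 mm.
Transfer each piece to the centroidal x-axis using Ī + A·d² with d = y − 60.418:
  bottom plate: d = -47.418 mm → contributes +8 389 570 mm⁴
  web plate: d = 15.582 mm → contributes +1 721 797 mm⁴
  top plate: d = 74.582 mm → contributes +11 067 077 mm⁴
Total I = 21 178 443 mm⁴.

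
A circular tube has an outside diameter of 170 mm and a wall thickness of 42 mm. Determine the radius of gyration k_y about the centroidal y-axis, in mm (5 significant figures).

k_y ≈ 47.629 mm

Treat the section as a set of non-overlapping primitives; coordinates are from the bounding-box lower-left.
Outer circle: ⌀170, A = 22698.01 mm², x = 85 mm, Ī = 40 998 275 mm⁴.
Bore (subtracted): ⌀86, A = 5808.805 mm², x = 85 mm, Ī = 2 685 120 mm⁴.
By symmetry the centroid is at mid-width, x̄ = 85 mm.
All pieces are centred on the centroidal y-axis, so I = ΣĪ (holes subtracted) = 38 313 155 mm⁴.
Radius of gyration: k = √(I/A) = √(38 313 155 / 16889.2) = 47.62877 mm.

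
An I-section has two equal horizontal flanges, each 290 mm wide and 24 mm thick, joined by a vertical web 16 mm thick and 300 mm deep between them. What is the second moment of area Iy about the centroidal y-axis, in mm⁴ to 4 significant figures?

Break the section into simple shapes (no overlaps), measuring from the bottom-left corner of the bounding box.
Bottom flange: 290 × 24, A = 6 960 mm², x = 145 mm, Ī = 48 778 000 mm⁴.
Web: 16 × 300, A = 4 800 mm², x = 145 mm, Ī = 102 400 mm⁴.
Top flange: 290 × 24, A = 6 960 mm², x = 145 mm, Ī = 48 778 000 mm⁴.
By symmetry the centroid is at mid-width, x̄ = 145 mm.
All pieces are centred on the centroidal y-axis, so I = ΣĪ = 97 658 400 mm⁴.

Iy ≈ 9.766 × 10⁷ mm⁴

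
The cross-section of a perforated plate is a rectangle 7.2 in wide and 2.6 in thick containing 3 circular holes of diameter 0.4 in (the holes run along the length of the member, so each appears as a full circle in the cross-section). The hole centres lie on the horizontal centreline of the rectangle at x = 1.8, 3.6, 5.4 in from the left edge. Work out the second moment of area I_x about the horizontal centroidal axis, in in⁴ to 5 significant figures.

Split into non-overlapping primitives; take the origin at the lower-left of the bounding box.
Plate: 7.2 × 2.6, A = 18.72 in², y = 1.3 in, Ī = 10.5456 in⁴.
Hole 1 (subtracted): ⌀0.4, A = 0.1256637 in², y = 1.3 in, Ī = 0.001256637 in⁴.
Hole 2 (subtracted): ⌀0.4, A = 0.1256637 in², y = 1.3 in, Ī = 0.001256637 in⁴.
Hole 3 (subtracted): ⌀0.4, A = 0.1256637 in², y = 1.3 in, Ī = 0.001256637 in⁴.
By symmetry the centroid is at mid-height, ȳ = 1.3 in.
All pieces are centred on the horizontal centroidal axis, so I = ΣĪ (holes subtracted) = 10.54183 in⁴.

I_x ≈ 10.542 in⁴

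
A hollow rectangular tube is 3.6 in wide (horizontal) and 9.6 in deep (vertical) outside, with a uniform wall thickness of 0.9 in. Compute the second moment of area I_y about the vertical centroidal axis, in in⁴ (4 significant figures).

I_y ≈ 33.53 in⁴

Treat the section as a set of non-overlapping primitives; coordinates are from the bounding-box lower-left.
Outer rectangle: 3.6 × 9.6, A = 34.56 in², x = 1.8 in, Ī = 37.3248 in⁴.
Inner void (subtracted): 1.8 × 7.8, A = 14.04 in², x = 1.8 in, Ī = 3.7908 in⁴.
By symmetry the centroid is at mid-width, x̄ = 1.8 in.
All pieces are centred on the vertical centroidal axis, so I = ΣĪ (holes subtracted) = 33.534 in⁴.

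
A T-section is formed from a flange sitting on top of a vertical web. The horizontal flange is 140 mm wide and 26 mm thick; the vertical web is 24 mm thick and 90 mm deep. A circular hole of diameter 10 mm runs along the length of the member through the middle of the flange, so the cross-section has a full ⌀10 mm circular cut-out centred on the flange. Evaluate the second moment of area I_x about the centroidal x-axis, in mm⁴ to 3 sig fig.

I_x ≈ 6.19 × 10⁶ mm⁴

Treat the section as a set of non-overlapping primitives; coordinates are from the bounding-box lower-left.
Flange: 140 × 26, A = 3 640 mm², y = 103 mm, Ī = 205 053 mm⁴.
Web: 24 × 90, A = 2 160 mm², y = 45 mm, Ī = 1 458 000 mm⁴.
Hole (subtracted): ⌀10, A = 78.54 mm², y = 103 mm, Ī = 490.87 mm⁴.
Centroid: ȳ = ΣA·y / ΣA = 81.103 mm.
Transfer each piece to the centroidal x-axis using Ī + A·d² with d = y − 81.103:
  flange: d = 21.897 mm → contributes +1 950 277 mm⁴
  web: d = -36.103 mm → contributes +4 273 478 mm⁴
  hole: d = 21.897 mm → contributes −38 147 mm⁴
Total I = 6 185 608 mm⁴.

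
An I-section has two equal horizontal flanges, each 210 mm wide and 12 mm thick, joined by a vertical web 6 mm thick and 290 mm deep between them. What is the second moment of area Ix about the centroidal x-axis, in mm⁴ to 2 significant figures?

Break the section into simple shapes (no overlaps), measuring from the bottom-left corner of the bounding box.
Bottom flange: 210 × 12, A = 2 520 mm², y = 6 mm, Ī = 30 240 mm⁴.
Web: 6 × 290, A = 1 740 mm², y = 157 mm, Ī = 12 194 500 mm⁴.
Top flange: 210 × 12, A = 2 520 mm², y = 308 mm, Ī = 30 240 mm⁴.
By symmetry the centroid is at mid-height, ȳ = 157 mm.
Transfer each piece to the centroidal x-axis using Ī + A·d² with d = y − 157:
  bottom flange: d = -151 mm → contributes +57 488 760 mm⁴
  web: d = 0 mm → contributes +12 194 500 mm⁴
  top flange: d = 151 mm → contributes +57 488 760 mm⁴
Total I = 127 172 020 mm⁴.

Ix ≈ 1.3 × 10⁸ mm⁴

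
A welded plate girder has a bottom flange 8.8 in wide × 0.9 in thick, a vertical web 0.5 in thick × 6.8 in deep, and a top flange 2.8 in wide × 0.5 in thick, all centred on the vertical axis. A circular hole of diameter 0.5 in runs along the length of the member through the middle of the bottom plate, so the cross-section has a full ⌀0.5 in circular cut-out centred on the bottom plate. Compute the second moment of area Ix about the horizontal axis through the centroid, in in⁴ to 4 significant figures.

Treat the section as a set of non-overlapping primitives; coordinates are from the bounding-box lower-left.
Bottom plate: 8.8 × 0.9, A = 7.92 in², y = 0.45 in, Ī = 0.5346 in⁴.
Web plate: 0.5 × 6.8, A = 3.4 in², y = 4.3 in, Ī = 13.1013 in⁴.
Top plate: 2.8 × 0.5, A = 1.4 in², y = 7.95 in, Ī = 0.0291667 in⁴.
Hole (subtracted): ⌀0.5, A = 0.19635 in², y = 0.45 in, Ī = 0.00306796 in⁴.
Centroid: ȳ = ΣA·y / ΣA = 2.33364 in.
Transfer each piece to the horizontal axis through the centroid using Ī + A·d² with d = y − 2.33364:
  bottom plate: d = -1.88364 in → contributes +28.6354 in⁴
  web plate: d = 1.96636 in → contributes +26.2477 in⁴
  top plate: d = 5.61636 in → contributes +44.1901 in⁴
  hole: d = -1.88364 in → contributes −0.699733 in⁴
Total I = 98.3736 in⁴.

Ix ≈ 98.37 in⁴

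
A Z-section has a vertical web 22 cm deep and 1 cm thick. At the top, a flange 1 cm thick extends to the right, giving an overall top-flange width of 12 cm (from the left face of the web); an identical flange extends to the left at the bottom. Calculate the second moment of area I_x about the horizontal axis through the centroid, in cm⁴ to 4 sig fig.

I_x ≈ 3315 cm⁴

Split into non-overlapping primitives; take the origin at the lower-left of the bounding box.
Web: 1 × 22, A = 22 cm², y = 11 cm, Ī = 887.333 cm⁴.
Top flange (beyond web): 11 × 1, A = 11 cm², y = 21.5 cm, Ī = 0.916667 cm⁴.
Bottom flange (beyond web): 11 × 1, A = 11 cm², y = 0.5 cm, Ī = 0.916667 cm⁴.
Centroid: ȳ = ΣA·y / ΣA = 11 cm.
Transfer each piece to the horizontal axis through the centroid using Ī + A·d² with d = y − 11:
  web: d = 0 cm → contributes +887.333 cm⁴
  top flange (beyond web): d = 10.5 cm → contributes +1213.67 cm⁴
  bottom flange (beyond web): d = -10.5 cm → contributes +1213.67 cm⁴
Total I = 3314.67 cm⁴.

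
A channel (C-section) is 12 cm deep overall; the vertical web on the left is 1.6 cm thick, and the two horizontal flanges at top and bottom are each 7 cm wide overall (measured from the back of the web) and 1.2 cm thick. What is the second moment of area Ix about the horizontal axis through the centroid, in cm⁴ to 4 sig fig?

Treat the section as a set of non-overlapping primitives; coordinates are from the bounding-box lower-left.
Web: 1.6 × 12, A = 19.2 cm², y = 6 cm, Ī = 230.4 cm⁴.
Top flange (beyond web): 5.4 × 1.2, A = 6.48 cm², y = 11.4 cm, Ī = 0.7776 cm⁴.
Bottom flange (beyond web): 5.4 × 1.2, A = 6.48 cm², y = 0.6 cm, Ī = 0.7776 cm⁴.
By symmetry the centroid is at mid-height, ȳ = 6 cm.
Transfer each piece to the horizontal axis through the centroid using Ī + A·d² with d = y − 6:
  web: d = 0 cm → contributes +230.4 cm⁴
  top flange (beyond web): d = 5.4 cm → contributes +189.734 cm⁴
  bottom flange (beyond web): d = -5.4 cm → contributes +189.734 cm⁴
Total I = 609.869 cm⁴.

Ix ≈ 609.9 cm⁴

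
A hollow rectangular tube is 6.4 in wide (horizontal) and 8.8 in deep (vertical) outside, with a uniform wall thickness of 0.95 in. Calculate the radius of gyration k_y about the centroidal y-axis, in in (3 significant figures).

Decompose the section into non-overlapping parts with the origin at the bottom-left of its bounding rectangle.
Outer rectangle: 6.4 × 8.8, A = 56.32 in², x = 3.2 in, Ī = 192.24 in⁴.
Inner void (subtracted): 4.5 × 6.9, A = 31.05 in², x = 3.2 in, Ī = 52.397 in⁴.
By symmetry the centroid is at mid-width, x̄ = 3.2 in.
All pieces are centred on the centroidal y-axis, so I = ΣĪ (holes subtracted) = 139.84 in⁴.
Radius of gyration: k = √(I/A) = √(139.84 / 25.27) = 2.3524 in.

k_y ≈ 2.35 in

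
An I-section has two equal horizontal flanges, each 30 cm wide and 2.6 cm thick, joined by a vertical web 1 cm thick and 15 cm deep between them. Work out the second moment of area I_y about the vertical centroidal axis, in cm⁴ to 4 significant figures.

Treat the section as a set of non-overlapping primitives; coordinates are from the bounding-box lower-left.
Bottom flange: 30 × 2.6, A = 78 cm², x = 15 cm, Ī = 5 850 cm⁴.
Web: 1 × 15, A = 15 cm², x = 15 cm, Ī = 1.25 cm⁴.
Top flange: 30 × 2.6, A = 78 cm², x = 15 cm, Ī = 5 850 cm⁴.
By symmetry the centroid is at mid-width, x̄ = 15 cm.
All pieces are centred on the vertical centroidal axis, so I = ΣĪ = 11701.3 cm⁴.

I_y ≈ 1.170 × 10⁴ cm⁴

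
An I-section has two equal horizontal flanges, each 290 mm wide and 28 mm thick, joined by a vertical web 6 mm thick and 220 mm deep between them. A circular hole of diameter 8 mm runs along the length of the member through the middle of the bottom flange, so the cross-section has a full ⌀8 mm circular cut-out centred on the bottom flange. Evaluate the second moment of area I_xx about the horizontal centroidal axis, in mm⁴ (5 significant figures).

I_xx ≈ 2.5532 × 10⁸ mm⁴

Break the section into simple shapes (no overlaps), measuring from the bottom-left corner of the bounding box.
Bottom flange: 290 × 28, A = 8 120 mm², y = 14 mm, Ī = 530506.7 mm⁴.
Web: 6 × 220, A = 1 320 mm², y = 138 mm, Ī = 5 324 000 mm⁴.
Top flange: 290 × 28, A = 8 120 mm², y = 262 mm, Ī = 530506.7 mm⁴.
Hole (subtracted): ⌀8, A = 50.26548 mm², y = 14 mm, Ī = 201.0619 mm⁴.
Centroid: ȳ = ΣA·y / ΣA = 138.356 mm.
Transfer each piece to the horizontal centroidal axis using Ī + A·d² with d = y − 138.356:
  bottom flange: d = -124.356 mm → contributes +126 101 491 mm⁴
  web: d = -0.3559688 mm → contributes +5 324 167 mm⁴
  top flange: d = 123.644 mm → contributes +124 667 820 mm⁴
  hole: d = -124.356 mm → contributes −777526.9 mm⁴
Total I = 255 315 951 mm⁴.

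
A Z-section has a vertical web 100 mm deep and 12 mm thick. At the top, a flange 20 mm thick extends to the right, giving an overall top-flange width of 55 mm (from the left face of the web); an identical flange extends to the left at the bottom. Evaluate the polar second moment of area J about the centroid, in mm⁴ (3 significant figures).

Break the section into simple shapes (no overlaps), measuring from the bottom-left corner of the bounding box.
Web: 12 × 100, A = 1 200 mm², y = 50 mm, Ī = 1 000 000 mm⁴.
Top flange (beyond web): 43 × 20, A = 860 mm², y = 90 mm, Ī = 28 667 mm⁴.
Bottom flange (beyond web): 43 × 20, A = 860 mm², y = 10 mm, Ī = 28 667 mm⁴.
Centroid: ȳ = ΣA·y / ΣA = 50 mm.
Transfer each piece to the centroidal x-axis using Ī + A·d² with d = y − 50:
  web: d = 0 mm → contributes +1 000 000 mm⁴
  top flange (beyond web): d = 40 mm → contributes +1 404 667 mm⁴
  bottom flange (beyond web): d = -40 mm → contributes +1 404 667 mm⁴
Total I = 3 809 333 mm⁴.
For the y-axis: x̄ = 49 mm.
Repeating about the centroidal y-axis gives I_y = 1 580 173 mm⁴.
Polar second moment: J = I_x + I_y = 5 389 507 mm⁴.

J ≈ 5.39 × 10⁶ mm⁴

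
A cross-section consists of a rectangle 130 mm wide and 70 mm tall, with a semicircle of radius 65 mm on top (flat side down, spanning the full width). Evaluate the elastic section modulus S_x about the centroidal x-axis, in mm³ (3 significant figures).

Break the section into simple shapes (no overlaps), measuring from the bottom-left corner of the bounding box.
Rectangular body: 130 × 70, A = 9 100 mm², y = 35 mm, Ī = 3 715 833 mm⁴.
Semicircular cap: semicircle r = 65, A = 6636.6 mm², y = 97.587 mm, Ī = 1 959 230 mm⁴.
Centroid: ȳ = ΣA·y / ΣA = 61.395 mm.
Transfer each piece to the centroidal x-axis using Ī + A·d² with d = y − 61.395:
  rectangular body: d = -26.395 mm → contributes +10 055 673 mm⁴
  semicircular cap: d = 36.192 mm → contributes +10 652 298 mm⁴
Total I = 20 707 970 mm⁴.
Extreme fibre distance c = 73.605 mm; S = I/c = 281 338 mm³.

S_x ≈ 2.81 × 10⁵ mm³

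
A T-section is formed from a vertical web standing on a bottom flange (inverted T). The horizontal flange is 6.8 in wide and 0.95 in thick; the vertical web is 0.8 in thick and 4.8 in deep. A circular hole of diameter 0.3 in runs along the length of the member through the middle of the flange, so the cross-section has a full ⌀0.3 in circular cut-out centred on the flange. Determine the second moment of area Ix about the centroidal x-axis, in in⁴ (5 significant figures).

Ix ≈ 27.683 in⁴

Treat the section as a set of non-overlapping primitives; coordinates are from the bounding-box lower-left.
Flange: 6.8 × 0.95, A = 6.46 in², y = 0.475 in, Ī = 0.4858458 in⁴.
Web: 0.8 × 4.8, A = 3.84 in², y = 3.35 in, Ī = 7.3728 in⁴.
Hole (subtracted): ⌀0.3, A = 0.07068583 in², y = 0.475 in, Ī = 0.0003976078 in⁴.
Centroid: ȳ = ΣA·y / ΣA = 1.554251 in.
Transfer each piece to the centroidal x-axis using Ī + A·d² with d = y − 1.554251:
  flange: d = -1.079251 in → contributes +8.010346 in⁴
  web: d = 1.795749 in → contributes +19.7557 in⁴
  hole: d = -1.079251 in → contributes −0.08273128 in⁴
Total I = 27.68331 in⁴.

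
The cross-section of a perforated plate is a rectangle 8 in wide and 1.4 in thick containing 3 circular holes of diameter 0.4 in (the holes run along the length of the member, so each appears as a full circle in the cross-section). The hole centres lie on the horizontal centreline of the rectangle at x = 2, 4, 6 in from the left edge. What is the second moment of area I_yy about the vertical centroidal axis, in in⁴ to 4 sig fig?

I_yy ≈ 58.72 in⁴

Decompose the section into non-overlapping parts with the origin at the bottom-left of its bounding rectangle.
Plate: 8 × 1.4, A = 11.2 in², x = 4 in, Ī = 59.7333 in⁴.
Hole 1 (subtracted): ⌀0.4, A = 0.125664 in², x = 2 in, Ī = 0.00125664 in⁴.
Hole 2 (subtracted): ⌀0.4, A = 0.125664 in², x = 4 in, Ī = 0.00125664 in⁴.
Hole 3 (subtracted): ⌀0.4, A = 0.125664 in², x = 6 in, Ī = 0.00125664 in⁴.
By symmetry the centroid is at mid-width, x̄ = 4 in.
Transfer each piece to the vertical centroidal axis using Ī + A·d² with d = x − 4:
  plate: d = 0 in → contributes +59.7333 in⁴
  hole 1: d = -2 in → contributes −0.503911 in⁴
  hole 2: d = 0 in → contributes −0.00125664 in⁴
  hole 3: d = 2 in → contributes −0.503911 in⁴
Total I = 58.7243 in⁴.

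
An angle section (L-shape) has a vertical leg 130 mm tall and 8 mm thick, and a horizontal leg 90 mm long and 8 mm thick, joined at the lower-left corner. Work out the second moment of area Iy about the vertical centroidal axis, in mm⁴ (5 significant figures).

Iy ≈ 1.1877 × 10⁶ mm⁴

Decompose the section into non-overlapping parts with the origin at the bottom-left of its bounding rectangle.
Vertical leg: 8 × 130, A = 1 040 mm², x = 4 mm, Ī = 5546.667 mm⁴.
Horizontal leg (remainder): 82 × 8, A = 656 mm², x = 49 mm, Ī = 367578.7 mm⁴.
Centroid: x̄ = ΣA·x / ΣA = 21.40566 mm.
Transfer each piece to the vertical centroidal axis using Ī + A·d² with d = x − 21.40566:
  vertical leg: d = -17.40566 mm → contributes +320 622 mm⁴
  horizontal leg (remainder): d = 27.59434 mm → contributes +867088.3 mm⁴
Total I = 1 187 710 mm⁴.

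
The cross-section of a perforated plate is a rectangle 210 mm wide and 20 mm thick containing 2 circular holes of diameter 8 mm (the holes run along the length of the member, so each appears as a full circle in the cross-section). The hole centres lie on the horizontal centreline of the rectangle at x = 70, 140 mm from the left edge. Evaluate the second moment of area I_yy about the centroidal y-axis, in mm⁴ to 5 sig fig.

Break the section into simple shapes (no overlaps), measuring from the bottom-left corner of the bounding box.
Plate: 210 × 20, A = 4 200 mm², x = 105 mm, Ī = 15 435 000 mm⁴.
Hole 1 (subtracted): ⌀8, A = 50.26548 mm², x = 70 mm, Ī = 201.0619 mm⁴.
Hole 2 (subtracted): ⌀8, A = 50.26548 mm², x = 140 mm, Ī = 201.0619 mm⁴.
By symmetry the centroid is at mid-width, x̄ = 105 mm.
Transfer each piece to the centroidal y-axis using Ī + A·d² with d = x − 105:
  plate: d = 0 mm → contributes +15 435 000 mm⁴
  hole 1: d = -35 mm → contributes −61776.28 mm⁴
  hole 2: d = 35 mm → contributes −61776.28 mm⁴
Total I = 15 311 447 mm⁴.

I_yy ≈ 1.5311 × 10⁷ mm⁴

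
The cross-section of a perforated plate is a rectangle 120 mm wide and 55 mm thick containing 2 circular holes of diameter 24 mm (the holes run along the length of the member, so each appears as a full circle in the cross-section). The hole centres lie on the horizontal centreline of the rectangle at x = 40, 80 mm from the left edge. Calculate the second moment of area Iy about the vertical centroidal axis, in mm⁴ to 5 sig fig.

Iy ≈ 7.5255 × 10⁶ mm⁴

Decompose the section into non-overlapping parts with the origin at the bottom-left of its bounding rectangle.
Plate: 120 × 55, A = 6 600 mm², x = 60 mm, Ī = 7 920 000 mm⁴.
Hole 1 (subtracted): ⌀24, A = 452.3893 mm², x = 40 mm, Ī = 16286.02 mm⁴.
Hole 2 (subtracted): ⌀24, A = 452.3893 mm², x = 80 mm, Ī = 16286.02 mm⁴.
By symmetry the centroid is at mid-width, x̄ = 60 mm.
Transfer each piece to the vertical centroidal axis using Ī + A·d² with d = x − 60:
  plate: d = 0 mm → contributes +7 920 000 mm⁴
  hole 1: d = -20 mm → contributes −197241.8 mm⁴
  hole 2: d = 20 mm → contributes −197241.8 mm⁴
Total I = 7 525 516 mm⁴.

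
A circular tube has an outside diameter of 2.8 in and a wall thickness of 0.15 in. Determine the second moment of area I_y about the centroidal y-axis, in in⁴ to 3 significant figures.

I_y ≈ 1.10 in⁴

Treat the section as a set of non-overlapping primitives; coordinates are from the bounding-box lower-left.
Outer circle: ⌀2.8, A = 6.1575 in², x = 1.4 in, Ī = 3.0172 in⁴.
Bore (subtracted): ⌀2.5, A = 4.9087 in², x = 1.4 in, Ī = 1.9175 in⁴.
By symmetry the centroid is at mid-width, x̄ = 1.4 in.
All pieces are centred on the centroidal y-axis, so I = ΣĪ (holes subtracted) = 1.0997 in⁴.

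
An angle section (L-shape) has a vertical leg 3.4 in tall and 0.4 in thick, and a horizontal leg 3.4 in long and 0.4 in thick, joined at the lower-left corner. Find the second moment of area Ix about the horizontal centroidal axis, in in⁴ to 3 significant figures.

Ix ≈ 2.76 in⁴

Split into non-overlapping primitives; take the origin at the lower-left of the bounding box.
Vertical leg: 0.4 × 3.4, A = 1.36 in², y = 1.7 in, Ī = 1.3101 in⁴.
Horizontal leg (remainder): 3 × 0.4, A = 1.2 in², y = 0.2 in, Ī = 0.016 in⁴.
Centroid: ȳ = ΣA·y / ΣA = 0.99688 in.
Transfer each piece to the horizontal centroidal axis using Ī + A·d² with d = y − 0.99688:
  vertical leg: d = 0.70313 in → contributes +1.9825 in⁴
  horizontal leg (remainder): d = -0.79688 in → contributes +0.77801 in⁴
Total I = 2.7605 in⁴.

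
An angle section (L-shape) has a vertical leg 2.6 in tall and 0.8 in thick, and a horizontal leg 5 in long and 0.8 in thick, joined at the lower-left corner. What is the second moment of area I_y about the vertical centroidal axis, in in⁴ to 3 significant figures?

Split into non-overlapping primitives; take the origin at the lower-left of the bounding box.
Vertical leg: 0.8 × 2.6, A = 2.08 in², x = 0.4 in, Ī = 0.11093 in⁴.
Horizontal leg (remainder): 4.2 × 0.8, A = 3.36 in², x = 2.9 in, Ī = 4.9392 in⁴.
Centroid: x̄ = ΣA·x / ΣA = 1.9441 in.
Transfer each piece to the vertical centroidal axis using Ī + A·d² with d = x − 1.9441:
  vertical leg: d = -1.5441 in → contributes +5.0703 in⁴
  horizontal leg (remainder): d = 0.95588 in → contributes +8.0093 in⁴
Total I = 13.08 in⁴.

I_y ≈ 13.1 in⁴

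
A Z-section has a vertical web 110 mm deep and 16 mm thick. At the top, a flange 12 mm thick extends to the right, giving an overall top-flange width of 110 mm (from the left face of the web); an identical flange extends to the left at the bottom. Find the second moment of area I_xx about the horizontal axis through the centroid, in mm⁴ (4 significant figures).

I_xx ≈ 7.218 × 10⁶ mm⁴

Treat the section as a set of non-overlapping primitives; coordinates are from the bounding-box lower-left.
Web: 16 × 110, A = 1 760 mm², y = 55 mm, Ī = 1 774 667 mm⁴.
Top flange (beyond web): 94 × 12, A = 1 128 mm², y = 104 mm, Ī = 13 536 mm⁴.
Bottom flange (beyond web): 94 × 12, A = 1 128 mm², y = 6 mm, Ī = 13 536 mm⁴.
Centroid: ȳ = ΣA·y / ΣA = 55 mm.
Transfer each piece to the horizontal axis through the centroid using Ī + A·d² with d = y − 55:
  web: d = 0 mm → contributes +1 774 667 mm⁴
  top flange (beyond web): d = 49 mm → contributes +2 721 864 mm⁴
  bottom flange (beyond web): d = -49 mm → contributes +2 721 864 mm⁴
Total I = 7 218 395 mm⁴.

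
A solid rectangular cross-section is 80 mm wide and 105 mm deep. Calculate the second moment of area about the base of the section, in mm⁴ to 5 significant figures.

The section: 80 × 105, A = 8 400 mm², y = 52.5 mm, Ī = 7 717 500 mm⁴.
Transfer it to a horizontal axis along the bottom face using Ī + A·d² with d = y − 0:
  the section: d = 52.5 mm → contributes +30 870 000 mm⁴
Total I = 30 870 000 mm⁴.

I_base ≈ 3.0870 × 10⁷ mm⁴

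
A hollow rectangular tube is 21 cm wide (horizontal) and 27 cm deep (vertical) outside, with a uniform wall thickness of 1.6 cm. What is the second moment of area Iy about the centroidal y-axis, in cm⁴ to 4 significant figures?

Treat the section as a set of non-overlapping primitives; coordinates are from the bounding-box lower-left.
Outer rectangle: 21 × 27, A = 567 cm², x = 10.5 cm, Ī = 20837.3 cm⁴.
Inner void (subtracted): 17.8 × 23.8, A = 423.64 cm², x = 10.5 cm, Ī = 11185.5 cm⁴.
By symmetry the centroid is at mid-width, x̄ = 10.5 cm.
All pieces are centred on the centroidal y-axis, so I = ΣĪ (holes subtracted) = 9651.74 cm⁴.

Iy ≈ 9652 cm⁴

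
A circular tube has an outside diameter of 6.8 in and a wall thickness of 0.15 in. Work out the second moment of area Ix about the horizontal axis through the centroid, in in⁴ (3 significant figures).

Split into non-overlapping primitives; take the origin at the lower-left of the bounding box.
Outer circle: ⌀6.8, A = 36.317 in², y = 3.4 in, Ī = 104.96 in⁴.
Bore (subtracted): ⌀6.5, A = 33.183 in², y = 3.4 in, Ī = 87.624 in⁴.
By symmetry the centroid is at mid-height, ȳ = 3.4 in.
All pieces are centred on the horizontal axis through the centroid, so I = ΣĪ (holes subtracted) = 17.332 in⁴.

Ix ≈ 17.3 in⁴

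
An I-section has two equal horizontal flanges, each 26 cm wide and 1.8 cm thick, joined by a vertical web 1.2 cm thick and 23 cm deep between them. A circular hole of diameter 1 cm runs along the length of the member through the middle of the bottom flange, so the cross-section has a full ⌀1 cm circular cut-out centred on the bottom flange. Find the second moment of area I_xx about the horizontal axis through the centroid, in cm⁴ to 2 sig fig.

I_xx ≈ 1.6 × 10⁴ cm⁴

Split into non-overlapping primitives; take the origin at the lower-left of the bounding box.
Bottom flange: 26 × 1.8, A = 46.8 cm², y = 0.9 cm, Ī = 12.64 cm⁴.
Web: 1.2 × 23, A = 27.6 cm², y = 13.3 cm, Ī = 1 217 cm⁴.
Top flange: 26 × 1.8, A = 46.8 cm², y = 25.7 cm, Ī = 12.64 cm⁴.
Hole (subtracted): ⌀1, A = 0.7854 cm², y = 0.9 cm, Ī = 0.04909 cm⁴.
Centroid: ȳ = ΣA·y / ΣA = 13.38 cm.
Transfer each piece to the horizontal axis through the centroid using Ī + A·d² with d = y − 13.38:
  bottom flange: d = -12.48 cm → contributes +7 303 cm⁴
  web: d = -0.08088 cm → contributes +1 217 cm⁴
  top flange: d = 12.32 cm → contributes +7 115 cm⁴
  hole: d = -12.48 cm → contributes −122.4 cm⁴
Total I = 15 512 cm⁴.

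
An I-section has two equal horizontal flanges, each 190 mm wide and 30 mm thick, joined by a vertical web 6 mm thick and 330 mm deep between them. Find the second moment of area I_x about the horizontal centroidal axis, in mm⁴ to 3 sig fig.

I_x ≈ 3.88 × 10⁸ mm⁴

Split into non-overlapping primitives; take the origin at the lower-left of the bounding box.
Bottom flange: 190 × 30, A = 5 700 mm², y = 15 mm, Ī = 427 500 mm⁴.
Web: 6 × 330, A = 1 980 mm², y = 195 mm, Ī = 17 968 500 mm⁴.
Top flange: 190 × 30, A = 5 700 mm², y = 375 mm, Ī = 427 500 mm⁴.
By symmetry the centroid is at mid-height, ȳ = 195 mm.
Transfer each piece to the horizontal centroidal axis using Ī + A·d² with d = y − 195:
  bottom flange: d = -180 mm → contributes +185 107 500 mm⁴
  web: d = 0 mm → contributes +17 968 500 mm⁴
  top flange: d = 180 mm → contributes +185 107 500 mm⁴
Total I = 388 183 500 mm⁴.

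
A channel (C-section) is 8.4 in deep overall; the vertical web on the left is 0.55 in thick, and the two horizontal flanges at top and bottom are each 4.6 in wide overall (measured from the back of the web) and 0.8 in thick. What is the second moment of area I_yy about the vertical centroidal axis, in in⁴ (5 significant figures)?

I_yy ≈ 23.241 in⁴

Decompose the section into non-overlapping parts with the origin at the bottom-left of its bounding rectangle.
Web: 0.55 × 8.4, A = 4.62 in², x = 0.275 in, Ī = 0.1164625 in⁴.
Top flange (beyond web): 4.05 × 0.8, A = 3.24 in², x = 2.575 in, Ī = 4.428675 in⁴.
Bottom flange (beyond web): 4.05 × 0.8, A = 3.24 in², x = 2.575 in, Ī = 4.428675 in⁴.
Centroid: x̄ = ΣA·x / ΣA = 1.617703 in.
Transfer each piece to the vertical centroidal axis using Ī + A·d² with d = x − 1.617703:
  web: d = -1.342703 in → contributes +8.445632 in⁴
  top flange (beyond web): d = 0.9572973 in → contributes +7.39787 in⁴
  bottom flange (beyond web): d = 0.9572973 in → contributes +7.39787 in⁴
Total I = 23.24137 in⁴.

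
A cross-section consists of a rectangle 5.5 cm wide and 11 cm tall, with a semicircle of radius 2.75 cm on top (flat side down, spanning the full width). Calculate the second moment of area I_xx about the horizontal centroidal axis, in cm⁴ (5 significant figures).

I_xx ≈ 1057.7 cm⁴

Break the section into simple shapes (no overlaps), measuring from the bottom-left corner of the bounding box.
Rectangular body: 5.5 × 11, A = 60.5 cm², y = 5.5 cm, Ī = 610.0417 cm⁴.
Semicircular cap: semicircle r = 2.75, A = 11.87915 cm², y = 12.16714 cm, Ī = 6.277155 cm⁴.
Centroid: ȳ = ΣA·y / ΣA = 6.594236 cm.
Transfer each piece to the horizontal centroidal axis using Ī + A·d² with d = y − 6.594236:
  rectangular body: d = -1.094236 cm → contributes +682.4815 cm⁴
  semicircular cap: d = 5.5729 cm → contributes +375.2104 cm⁴
Total I = 1057.692 cm⁴.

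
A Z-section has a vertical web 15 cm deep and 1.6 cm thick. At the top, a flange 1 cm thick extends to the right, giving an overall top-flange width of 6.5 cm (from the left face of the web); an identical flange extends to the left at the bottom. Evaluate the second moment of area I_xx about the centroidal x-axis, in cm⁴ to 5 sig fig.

I_xx ≈ 931.02 cm⁴

Treat the section as a set of non-overlapping primitives; coordinates are from the bounding-box lower-left.
Web: 1.6 × 15, A = 24 cm², y = 7.5 cm, Ī = 450 cm⁴.
Top flange (beyond web): 4.9 × 1, A = 4.9 cm², y = 14.5 cm, Ī = 0.4083333 cm⁴.
Bottom flange (beyond web): 4.9 × 1, A = 4.9 cm², y = 0.5 cm, Ī = 0.4083333 cm⁴.
Centroid: ȳ = ΣA·y / ΣA = 7.5 cm.
Transfer each piece to the centroidal x-axis using Ī + A·d² with d = y − 7.5:
  web: d = 0 cm → contributes +450 cm⁴
  top flange (beyond web): d = 7 cm → contributes +240.5083 cm⁴
  bottom flange (beyond web): d = -7 cm → contributes +240.5083 cm⁴
Total I = 931.0167 cm⁴.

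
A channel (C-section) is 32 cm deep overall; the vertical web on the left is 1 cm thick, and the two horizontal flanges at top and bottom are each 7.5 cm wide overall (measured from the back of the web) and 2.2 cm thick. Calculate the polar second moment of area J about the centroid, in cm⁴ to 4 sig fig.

Decompose the section into non-overlapping parts with the origin at the bottom-left of its bounding rectangle.
Web: 1 × 32, A = 32 cm², y = 16 cm, Ī = 2730.67 cm⁴.
Top flange (beyond web): 6.5 × 2.2, A = 14.3 cm², y = 30.9 cm, Ī = 5.76767 cm⁴.
Bottom flange (beyond web): 6.5 × 2.2, A = 14.3 cm², y = 1.1 cm, Ī = 5.76767 cm⁴.
By symmetry the centroid is at mid-height, ȳ = 16 cm.
Transfer each piece to the centroidal x-axis using Ī + A·d² with d = y − 16:
  web: d = 0 cm → contributes +2730.67 cm⁴
  top flange (beyond web): d = 14.9 cm → contributes +3180.51 cm⁴
  bottom flange (beyond web): d = -14.9 cm → contributes +3180.51 cm⁴
Total I = 9091.69 cm⁴.
For the y-axis: x̄ = 2.2698 cm.
Repeating about the centroidal y-axis gives I_y = 315.739 cm⁴.
Polar second moment: J = I_x + I_y = 9407.43 cm⁴.

J ≈ 9407 cm⁴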